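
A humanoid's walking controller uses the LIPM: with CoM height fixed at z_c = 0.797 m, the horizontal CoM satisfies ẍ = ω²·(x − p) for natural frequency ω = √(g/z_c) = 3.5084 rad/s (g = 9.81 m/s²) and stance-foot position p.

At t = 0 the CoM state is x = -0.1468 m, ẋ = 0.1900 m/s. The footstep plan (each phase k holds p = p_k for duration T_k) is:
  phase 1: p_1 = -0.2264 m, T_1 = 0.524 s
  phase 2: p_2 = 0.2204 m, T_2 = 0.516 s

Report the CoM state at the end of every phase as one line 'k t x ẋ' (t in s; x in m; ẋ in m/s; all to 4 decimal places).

1 0.5240 0.1961 1.4679
2 1.0400 1.3885 4.3523

phase 1: p=-0.2264, T=0.524, ωT=1.838402, cosh=3.222777, sinh=3.063705; start (x,ẋ)=(-0.146800, 0.190000) → end (x,ẋ)=(0.196050, 1.467924)
phase 2: p=0.2204, T=0.516, ωT=1.810334, cosh=3.138045, sinh=2.974446; start (x,ẋ)=(0.196050, 1.467924) → end (x,ẋ)=(1.388506, 4.352310)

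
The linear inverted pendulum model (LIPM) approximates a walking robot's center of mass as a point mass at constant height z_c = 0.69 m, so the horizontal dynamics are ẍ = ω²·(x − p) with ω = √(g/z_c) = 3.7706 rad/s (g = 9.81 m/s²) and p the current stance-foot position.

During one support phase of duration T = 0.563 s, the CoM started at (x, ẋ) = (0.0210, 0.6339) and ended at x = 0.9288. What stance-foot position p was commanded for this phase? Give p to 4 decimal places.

p = -0.0456

ωT = 3.7706·0.563 = 2.122848; cosh(ωT) = 4.237294, sinh(ωT) = 4.117603
x(T) = p + (x₀−p)·cosh(ωT) + (ẋ₀/ω)·sinh(ωT) ⇒ p·(1 − cosh) = x(T) − x₀·cosh − (ẋ₀/ω)·sinh
numerator   = 0.9288 − (0.0210)·4.237294 − (0.6339/3.7706)·4.117603 = 0.147580
denominator = 1 − 4.237294 = -3.237294
p = 0.147580 / -3.237294 = -0.0456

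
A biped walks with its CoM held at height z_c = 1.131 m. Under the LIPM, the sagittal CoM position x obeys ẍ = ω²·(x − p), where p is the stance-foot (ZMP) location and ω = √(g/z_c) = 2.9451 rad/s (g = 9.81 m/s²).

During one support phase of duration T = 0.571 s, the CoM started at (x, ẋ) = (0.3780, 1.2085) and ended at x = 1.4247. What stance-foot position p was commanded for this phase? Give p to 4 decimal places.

p = 0.3880

ωT = 2.9451·0.571 = 1.681652; cosh(ωT) = 2.780247, sinh(ωT) = 2.594181
x(T) = p + (x₀−p)·cosh(ωT) + (ẋ₀/ω)·sinh(ωT) ⇒ p·(1 − cosh) = x(T) − x₀·cosh − (ẋ₀/ω)·sinh
numerator   = 1.4247 − (0.3780)·2.780247 − (1.2085/2.9451)·2.594181 = -0.690736
denominator = 1 − 2.780247 = -1.780247
p = -0.690736 / -1.780247 = 0.3880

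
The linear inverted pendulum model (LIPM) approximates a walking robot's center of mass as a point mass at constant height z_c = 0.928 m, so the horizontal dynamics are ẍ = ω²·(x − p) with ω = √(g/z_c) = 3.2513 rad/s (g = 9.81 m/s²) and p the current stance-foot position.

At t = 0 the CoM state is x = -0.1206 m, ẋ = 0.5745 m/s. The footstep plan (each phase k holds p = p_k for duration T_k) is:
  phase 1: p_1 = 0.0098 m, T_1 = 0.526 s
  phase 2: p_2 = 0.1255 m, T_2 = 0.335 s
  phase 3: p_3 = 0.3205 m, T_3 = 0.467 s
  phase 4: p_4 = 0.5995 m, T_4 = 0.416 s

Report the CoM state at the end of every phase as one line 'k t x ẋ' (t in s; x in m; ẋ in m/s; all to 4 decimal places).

phase 1: p=0.0098, T=0.526, ωT=1.710184, cosh=2.855405, sinh=2.674573; start (x,ẋ)=(-0.120600, 0.574500) → end (x,ẋ)=(0.110048, 0.506493)
phase 2: p=0.1255, T=0.335, ωT=1.089186, cosh=1.654171, sinh=1.317681; start (x,ẋ)=(0.110048, 0.506493) → end (x,ẋ)=(0.305211, 0.771628)
phase 3: p=0.3205, T=0.467, ωT=1.518357, cosh=2.391896, sinh=2.172824; start (x,ẋ)=(0.305211, 0.771628) → end (x,ẋ)=(0.799604, 1.737644)
phase 4: p=0.5995, T=0.416, ωT=1.352541, cosh=2.062911, sinh=1.804328; start (x,ẋ)=(0.799604, 1.737644) → end (x,ẋ)=(1.976613, 4.758498)

1 0.5260 0.1100 0.5065
2 0.8610 0.3052 0.7716
3 1.3280 0.7996 1.7376
4 1.7440 1.9766 4.7585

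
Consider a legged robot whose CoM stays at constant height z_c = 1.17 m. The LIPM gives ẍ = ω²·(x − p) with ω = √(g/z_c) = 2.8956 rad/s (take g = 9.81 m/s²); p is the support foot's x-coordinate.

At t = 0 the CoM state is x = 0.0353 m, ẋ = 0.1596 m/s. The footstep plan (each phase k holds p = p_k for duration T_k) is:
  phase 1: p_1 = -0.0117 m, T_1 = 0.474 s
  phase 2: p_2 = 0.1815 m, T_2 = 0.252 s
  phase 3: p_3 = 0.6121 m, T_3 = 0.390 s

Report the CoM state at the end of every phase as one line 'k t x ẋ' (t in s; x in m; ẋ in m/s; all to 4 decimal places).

phase 1: p=-0.0117, T=0.474, ωT=1.372514, cosh=2.099364, sinh=1.845895; start (x,ẋ)=(0.035300, 0.159600) → end (x,ẋ)=(0.188712, 0.586272)
phase 2: p=0.1815, T=0.252, ωT=0.729691, cosh=1.278249, sinh=0.796191; start (x,ẋ)=(0.188712, 0.586272) → end (x,ẋ)=(0.351924, 0.766029)
phase 3: p=0.6121, T=0.390, ωT=1.129284, cosh=1.708353, sinh=1.385088; start (x,ẋ)=(0.351924, 0.766029) → end (x,ẋ)=(0.534052, 0.265170)

1 0.4740 0.1887 0.5863
2 0.7260 0.3519 0.7660
3 1.1160 0.5341 0.2652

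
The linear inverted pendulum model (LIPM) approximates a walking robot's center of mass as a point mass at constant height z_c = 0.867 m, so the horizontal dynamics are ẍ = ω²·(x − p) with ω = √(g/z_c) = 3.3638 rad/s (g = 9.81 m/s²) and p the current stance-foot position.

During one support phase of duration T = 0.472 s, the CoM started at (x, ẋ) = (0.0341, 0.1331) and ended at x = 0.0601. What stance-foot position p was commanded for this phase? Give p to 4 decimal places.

ωT = 3.3638·0.472 = 1.587714; cosh(ωT) = 2.548471, sinh(ωT) = 2.344079
x(T) = p + (x₀−p)·cosh(ωT) + (ẋ₀/ω)·sinh(ωT) ⇒ p·(1 − cosh) = x(T) − x₀·cosh − (ẋ₀/ω)·sinh
numerator   = 0.0601 − (0.0341)·2.548471 − (0.1331/3.3638)·2.344079 = -0.119554
denominator = 1 − 2.548471 = -1.548471
p = -0.119554 / -1.548471 = 0.0772

p = 0.0772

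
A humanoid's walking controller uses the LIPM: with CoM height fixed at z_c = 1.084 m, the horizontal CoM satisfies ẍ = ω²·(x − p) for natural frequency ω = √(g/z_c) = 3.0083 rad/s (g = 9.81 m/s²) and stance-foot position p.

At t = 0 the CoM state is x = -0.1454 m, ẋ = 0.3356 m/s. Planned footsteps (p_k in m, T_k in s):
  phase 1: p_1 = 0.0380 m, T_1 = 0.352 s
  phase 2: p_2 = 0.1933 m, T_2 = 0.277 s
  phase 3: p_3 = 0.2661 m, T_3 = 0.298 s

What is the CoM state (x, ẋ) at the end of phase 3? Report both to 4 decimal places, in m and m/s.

x = -0.8828, ẋ = -3.2294

phase 1: p=0.0380, T=0.352, ωT=1.058922, cosh=1.615045, sinh=1.268215; start (x,ẋ)=(-0.145400, 0.335600) → end (x,ẋ)=(-0.116720, -0.157693)
phase 2: p=0.1933, T=0.277, ωT=0.833299, cosh=1.367755, sinh=0.933142; start (x,ẋ)=(-0.116720, -0.157693) → end (x,ẋ)=(-0.279646, -1.085964)
phase 3: p=0.2661, T=0.298, ωT=0.896473, cosh=1.429475, sinh=1.021469; start (x,ẋ)=(-0.279646, -1.085964) → end (x,ẋ)=(-0.882769, -3.229373)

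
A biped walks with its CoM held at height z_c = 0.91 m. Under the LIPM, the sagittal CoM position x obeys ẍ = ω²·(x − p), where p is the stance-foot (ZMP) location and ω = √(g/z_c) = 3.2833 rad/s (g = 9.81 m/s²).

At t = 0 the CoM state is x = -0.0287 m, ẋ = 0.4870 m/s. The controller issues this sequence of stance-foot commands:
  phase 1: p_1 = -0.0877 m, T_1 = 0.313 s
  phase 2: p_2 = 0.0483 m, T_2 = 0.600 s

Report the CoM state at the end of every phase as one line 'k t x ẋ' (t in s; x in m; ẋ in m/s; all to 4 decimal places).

1 0.3130 0.1860 1.0036
2 0.9130 1.6262 5.2578

phase 1: p=-0.0877, T=0.313, ωT=1.027673, cosh=1.576197, sinh=1.218358; start (x,ẋ)=(-0.028700, 0.487000) → end (x,ẋ)=(0.186010, 1.003622)
phase 2: p=0.0483, T=0.600, ωT=1.969980, cosh=3.654996, sinh=3.515537; start (x,ẋ)=(0.186010, 1.003622) → end (x,ẋ)=(1.626241, 5.257763)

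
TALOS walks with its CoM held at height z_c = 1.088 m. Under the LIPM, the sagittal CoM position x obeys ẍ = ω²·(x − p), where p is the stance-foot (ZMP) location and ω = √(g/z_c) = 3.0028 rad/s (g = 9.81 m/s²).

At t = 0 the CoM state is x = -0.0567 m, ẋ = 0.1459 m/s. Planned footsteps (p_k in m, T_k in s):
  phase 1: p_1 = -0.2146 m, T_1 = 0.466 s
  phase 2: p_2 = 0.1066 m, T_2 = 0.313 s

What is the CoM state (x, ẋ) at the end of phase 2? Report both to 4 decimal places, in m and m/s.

phase 1: p=-0.2146, T=0.466, ωT=1.399305, cosh=2.149575, sinh=1.902807; start (x,ẋ)=(-0.056700, 0.145900) → end (x,ẋ)=(0.217271, 1.215824)
phase 2: p=0.1066, T=0.313, ωT=0.939876, cosh=1.475171, sinh=1.084494; start (x,ẋ)=(0.217271, 1.215824) → end (x,ẋ)=(0.708967, 2.153951)

x = 0.7090, ẋ = 2.1540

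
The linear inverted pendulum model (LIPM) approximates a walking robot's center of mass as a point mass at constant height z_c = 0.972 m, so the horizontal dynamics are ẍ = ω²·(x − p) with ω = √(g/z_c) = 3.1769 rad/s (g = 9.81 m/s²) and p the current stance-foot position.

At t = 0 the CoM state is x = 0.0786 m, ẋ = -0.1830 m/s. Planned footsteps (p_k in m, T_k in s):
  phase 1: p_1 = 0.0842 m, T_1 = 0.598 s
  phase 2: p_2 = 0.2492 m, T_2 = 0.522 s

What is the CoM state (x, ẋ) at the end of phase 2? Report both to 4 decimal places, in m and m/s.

phase 1: p=0.0842, T=0.598, ωT=1.899786, cosh=3.417033, sinh=3.267432; start (x,ẋ)=(0.078600, -0.183000) → end (x,ẋ)=(-0.123150, -0.683447)
phase 2: p=0.2492, T=0.522, ωT=1.658342, cosh=2.720526, sinh=2.530071; start (x,ẋ)=(-0.123150, -0.683447) → end (x,ẋ)=(-1.308083, -4.852206)

x = -1.3081, ẋ = -4.8522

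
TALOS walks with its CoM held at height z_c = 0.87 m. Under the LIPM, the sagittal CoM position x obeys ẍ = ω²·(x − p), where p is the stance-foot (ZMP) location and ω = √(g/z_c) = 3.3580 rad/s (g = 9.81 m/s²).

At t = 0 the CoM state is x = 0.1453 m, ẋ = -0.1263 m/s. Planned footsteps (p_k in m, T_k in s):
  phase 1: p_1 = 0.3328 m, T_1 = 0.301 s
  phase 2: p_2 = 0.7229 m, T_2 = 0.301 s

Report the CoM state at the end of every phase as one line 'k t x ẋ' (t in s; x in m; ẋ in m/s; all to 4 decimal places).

phase 1: p=0.3328, T=0.301, ωT=1.010758, cosh=1.555813, sinh=1.191870; start (x,ẋ)=(0.145300, -0.126300) → end (x,ẋ)=(-0.003743, -0.946930)
phase 2: p=0.7229, T=0.301, ωT=1.010758, cosh=1.555813, sinh=1.191870; start (x,ẋ)=(-0.003743, -0.946930) → end (x,ẋ)=(-0.743719, -4.381490)

1 0.3010 -0.0037 -0.9469
2 0.6020 -0.7437 -4.3815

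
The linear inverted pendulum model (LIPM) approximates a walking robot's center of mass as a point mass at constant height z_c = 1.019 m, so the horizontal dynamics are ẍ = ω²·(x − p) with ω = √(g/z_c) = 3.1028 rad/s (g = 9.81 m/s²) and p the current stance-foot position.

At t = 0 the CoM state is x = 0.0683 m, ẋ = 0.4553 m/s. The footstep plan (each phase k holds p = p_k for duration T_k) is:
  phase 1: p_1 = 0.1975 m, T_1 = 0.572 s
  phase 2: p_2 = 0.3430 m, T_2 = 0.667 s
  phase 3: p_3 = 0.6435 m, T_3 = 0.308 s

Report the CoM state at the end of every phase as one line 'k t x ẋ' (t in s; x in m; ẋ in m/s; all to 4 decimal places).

1 0.5720 0.2258 0.2331
2 1.2390 0.1644 -0.4790
3 1.5470 -0.2426 -2.3620

phase 1: p=0.1975, T=0.572, ωT=1.774802, cosh=3.034314, sinh=2.864797; start (x,ẋ)=(0.068300, 0.455300) → end (x,ẋ)=(0.225842, 0.233078)
phase 2: p=0.3430, T=0.667, ωT=2.069568, cosh=4.023819, sinh=3.897578; start (x,ẋ)=(0.225842, 0.233078) → end (x,ẋ)=(0.164360, -0.478969)
phase 3: p=0.6435, T=0.308, ωT=0.955662, cosh=1.492475, sinh=1.107918; start (x,ẋ)=(0.164360, -0.478969) → end (x,ẋ)=(-0.242630, -2.361963)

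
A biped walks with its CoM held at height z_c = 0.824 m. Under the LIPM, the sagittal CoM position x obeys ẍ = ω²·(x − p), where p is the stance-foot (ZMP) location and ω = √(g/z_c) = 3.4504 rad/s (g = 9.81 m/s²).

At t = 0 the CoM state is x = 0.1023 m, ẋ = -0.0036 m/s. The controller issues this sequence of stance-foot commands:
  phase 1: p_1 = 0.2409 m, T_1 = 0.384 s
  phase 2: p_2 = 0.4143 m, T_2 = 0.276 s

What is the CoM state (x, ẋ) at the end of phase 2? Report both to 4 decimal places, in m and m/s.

x = -0.5317, ẋ = -2.9844

phase 1: p=0.2409, T=0.384, ωT=1.324954, cosh=2.013913, sinh=1.748098; start (x,ẋ)=(0.102300, -0.003600) → end (x,ẋ)=(-0.040052, -0.843235)
phase 2: p=0.4143, T=0.276, ωT=0.952310, cosh=1.488770, sinh=1.102921; start (x,ẋ)=(-0.040052, -0.843235) → end (x,ẋ)=(-0.531666, -2.984428)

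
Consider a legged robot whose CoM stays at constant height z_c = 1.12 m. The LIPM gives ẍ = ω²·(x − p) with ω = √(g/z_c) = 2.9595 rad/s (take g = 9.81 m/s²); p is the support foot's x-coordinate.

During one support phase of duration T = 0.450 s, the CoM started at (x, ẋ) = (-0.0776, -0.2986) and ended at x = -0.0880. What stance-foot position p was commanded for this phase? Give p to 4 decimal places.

ωT = 2.9595·0.450 = 1.331775; cosh(ωT) = 2.025884, sinh(ωT) = 1.761876
x(T) = p + (x₀−p)·cosh(ωT) + (ẋ₀/ω)·sinh(ωT) ⇒ p·(1 − cosh) = x(T) − x₀·cosh − (ẋ₀/ω)·sinh
numerator   = -0.0880 − (-0.0776)·2.025884 − (-0.2986/2.9595)·1.761876 = 0.246974
denominator = 1 − 2.025884 = -1.025884
p = 0.246974 / -1.025884 = -0.2407

p = -0.2407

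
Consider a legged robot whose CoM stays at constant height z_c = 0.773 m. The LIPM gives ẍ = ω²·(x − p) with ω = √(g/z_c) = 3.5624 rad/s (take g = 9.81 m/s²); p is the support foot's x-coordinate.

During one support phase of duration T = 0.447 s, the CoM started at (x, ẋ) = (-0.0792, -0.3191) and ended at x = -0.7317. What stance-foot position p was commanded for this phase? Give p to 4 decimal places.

p = 0.2039

ωT = 3.5624·0.447 = 1.592393; cosh(ωT) = 2.559467, sinh(ωT) = 2.356029
x(T) = p + (x₀−p)·cosh(ωT) + (ẋ₀/ω)·sinh(ωT) ⇒ p·(1 − cosh) = x(T) − x₀·cosh − (ẋ₀/ω)·sinh
numerator   = -0.7317 − (-0.0792)·2.559467 − (-0.3191/3.5624)·2.356029 = -0.317950
denominator = 1 − 2.559467 = -1.559467
p = -0.317950 / -1.559467 = 0.2039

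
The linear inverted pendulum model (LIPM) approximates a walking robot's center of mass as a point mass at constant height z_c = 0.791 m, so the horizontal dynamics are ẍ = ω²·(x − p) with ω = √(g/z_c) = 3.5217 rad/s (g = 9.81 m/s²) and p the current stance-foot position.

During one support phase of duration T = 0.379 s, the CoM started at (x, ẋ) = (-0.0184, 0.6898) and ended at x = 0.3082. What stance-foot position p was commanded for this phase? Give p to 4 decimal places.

ωT = 3.5217·0.379 = 1.334724; cosh(ωT) = 2.031090, sinh(ωT) = 1.767859
x(T) = p + (x₀−p)·cosh(ωT) + (ẋ₀/ω)·sinh(ωT) ⇒ p·(1 − cosh) = x(T) − x₀·cosh − (ẋ₀/ω)·sinh
numerator   = 0.3082 − (-0.0184)·2.031090 − (0.6898/3.5217)·1.767859 = -0.000701
denominator = 1 − 2.031090 = -1.031090
p = -0.000701 / -1.031090 = 0.0007

p = 0.0007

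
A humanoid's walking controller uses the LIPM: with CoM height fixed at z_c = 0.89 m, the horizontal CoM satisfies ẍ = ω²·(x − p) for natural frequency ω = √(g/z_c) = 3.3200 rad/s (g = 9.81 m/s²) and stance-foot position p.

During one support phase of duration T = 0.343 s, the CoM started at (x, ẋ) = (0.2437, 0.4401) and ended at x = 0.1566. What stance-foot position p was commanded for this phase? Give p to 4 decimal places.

p = 0.6219

ωT = 3.3200·0.343 = 1.138760; cosh(ωT) = 1.721555, sinh(ωT) = 1.401339
x(T) = p + (x₀−p)·cosh(ωT) + (ẋ₀/ω)·sinh(ωT) ⇒ p·(1 − cosh) = x(T) − x₀·cosh − (ẋ₀/ω)·sinh
numerator   = 0.1566 − (0.2437)·1.721555 − (0.4401/3.3200)·1.401339 = -0.448705
denominator = 1 − 1.721555 = -0.721555
p = -0.448705 / -0.721555 = 0.6219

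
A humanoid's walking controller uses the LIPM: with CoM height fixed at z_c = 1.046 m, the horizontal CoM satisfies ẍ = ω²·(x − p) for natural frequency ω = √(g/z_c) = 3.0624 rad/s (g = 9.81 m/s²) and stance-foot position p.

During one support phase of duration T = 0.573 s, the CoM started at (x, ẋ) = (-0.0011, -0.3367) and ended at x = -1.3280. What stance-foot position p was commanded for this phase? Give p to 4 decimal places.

p = 0.5140

ωT = 3.0624·0.573 = 1.754755; cosh(ωT) = 2.977491, sinh(ωT) = 2.804541
x(T) = p + (x₀−p)·cosh(ωT) + (ẋ₀/ω)·sinh(ωT) ⇒ p·(1 − cosh) = x(T) − x₀·cosh − (ẋ₀/ω)·sinh
numerator   = -1.3280 − (-0.0011)·2.977491 − (-0.3367/3.0624)·2.804541 = -1.016375
denominator = 1 − 2.977491 = -1.977491
p = -1.016375 / -1.977491 = 0.5140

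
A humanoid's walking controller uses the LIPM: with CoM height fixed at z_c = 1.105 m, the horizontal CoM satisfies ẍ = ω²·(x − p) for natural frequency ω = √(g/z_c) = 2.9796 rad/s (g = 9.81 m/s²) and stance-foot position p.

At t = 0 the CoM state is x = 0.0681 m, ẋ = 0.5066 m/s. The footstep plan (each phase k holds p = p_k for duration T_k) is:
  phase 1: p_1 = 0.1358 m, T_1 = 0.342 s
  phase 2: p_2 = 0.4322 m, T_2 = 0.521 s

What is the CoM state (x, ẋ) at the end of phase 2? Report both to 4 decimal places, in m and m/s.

x = 0.3612, ẋ = 0.0297

phase 1: p=0.1358, T=0.342, ωT=1.019023, cosh=1.565717, sinh=1.204770; start (x,ẋ)=(0.068100, 0.506600) → end (x,ẋ)=(0.234639, 0.550167)
phase 2: p=0.4322, T=0.521, ωT=1.552372, cosh=2.467201, sinh=2.255456; start (x,ẋ)=(0.234639, 0.550167) → end (x,ẋ)=(0.361236, 0.029696)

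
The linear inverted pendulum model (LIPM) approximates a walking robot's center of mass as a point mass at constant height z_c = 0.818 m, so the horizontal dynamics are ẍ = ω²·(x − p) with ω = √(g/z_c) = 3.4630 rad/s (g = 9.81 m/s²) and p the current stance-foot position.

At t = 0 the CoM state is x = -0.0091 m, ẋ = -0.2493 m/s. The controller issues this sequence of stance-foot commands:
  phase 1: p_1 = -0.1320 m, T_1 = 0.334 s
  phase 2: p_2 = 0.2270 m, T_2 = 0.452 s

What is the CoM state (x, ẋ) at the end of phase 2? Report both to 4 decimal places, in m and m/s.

phase 1: p=-0.1320, T=0.334, ωT=1.156642, cosh=1.746890, sinh=1.432349; start (x,ẋ)=(-0.009100, -0.249300) → end (x,ẋ)=(-0.020421, 0.174112)
phase 2: p=0.2270, T=0.452, ωT=1.565276, cosh=2.496513, sinh=2.287482; start (x,ẋ)=(-0.020421, 0.174112) → end (x,ẋ)=(-0.275681, -1.525289)

x = -0.2757, ẋ = -1.5253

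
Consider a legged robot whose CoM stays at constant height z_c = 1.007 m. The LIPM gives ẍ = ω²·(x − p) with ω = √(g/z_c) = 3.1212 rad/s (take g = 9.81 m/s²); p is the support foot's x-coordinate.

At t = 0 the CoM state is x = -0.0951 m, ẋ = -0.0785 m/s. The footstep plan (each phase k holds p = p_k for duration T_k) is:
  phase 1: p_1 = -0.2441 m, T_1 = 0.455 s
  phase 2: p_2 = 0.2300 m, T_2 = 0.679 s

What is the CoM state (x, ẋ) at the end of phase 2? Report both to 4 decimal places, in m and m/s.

phase 1: p=-0.2441, T=0.455, ωT=1.420146, cosh=2.189702, sinh=1.948023; start (x,ẋ)=(-0.095100, -0.078500) → end (x,ẋ)=(0.033172, 0.734054)
phase 2: p=0.2300, T=0.679, ωT=2.119295, cosh=4.222690, sinh=4.102574; start (x,ẋ)=(0.033172, 0.734054) → end (x,ẋ)=(0.363711, 0.579303)

x = 0.3637, ẋ = 0.5793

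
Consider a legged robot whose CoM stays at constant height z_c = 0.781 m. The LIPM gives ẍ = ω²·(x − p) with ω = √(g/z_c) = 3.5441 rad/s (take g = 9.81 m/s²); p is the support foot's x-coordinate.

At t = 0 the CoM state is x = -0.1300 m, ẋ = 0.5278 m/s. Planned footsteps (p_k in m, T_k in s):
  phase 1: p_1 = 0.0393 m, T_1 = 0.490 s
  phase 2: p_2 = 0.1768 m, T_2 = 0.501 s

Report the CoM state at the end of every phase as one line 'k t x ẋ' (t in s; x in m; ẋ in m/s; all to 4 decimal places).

phase 1: p=0.0393, T=0.490, ωT=1.736609, cosh=2.927087, sinh=2.750970; start (x,ẋ)=(-0.130000, 0.527800) → end (x,ẋ)=(-0.046572, -0.105710)
phase 2: p=0.1768, T=0.501, ωT=1.775594, cosh=3.036585, sinh=2.867202; start (x,ẋ)=(-0.046572, -0.105710) → end (x,ẋ)=(-0.587007, -2.590821)

1 0.4900 -0.0466 -0.1057
2 0.9910 -0.5870 -2.5908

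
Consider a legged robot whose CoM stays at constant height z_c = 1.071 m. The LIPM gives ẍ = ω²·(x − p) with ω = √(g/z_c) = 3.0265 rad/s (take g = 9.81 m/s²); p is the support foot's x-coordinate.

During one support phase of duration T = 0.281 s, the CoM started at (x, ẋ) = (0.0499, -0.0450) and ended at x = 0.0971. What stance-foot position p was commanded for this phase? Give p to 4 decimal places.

p = -0.1101

ωT = 3.0265·0.281 = 0.850447; cosh(ωT) = 1.383958, sinh(ωT) = 0.956734
x(T) = p + (x₀−p)·cosh(ωT) + (ẋ₀/ω)·sinh(ωT) ⇒ p·(1 − cosh) = x(T) − x₀·cosh − (ẋ₀/ω)·sinh
numerator   = 0.0971 − (0.0499)·1.383958 − (-0.0450/3.0265)·0.956734 = 0.042266
denominator = 1 − 1.383958 = -0.383958
p = 0.042266 / -0.383958 = -0.1101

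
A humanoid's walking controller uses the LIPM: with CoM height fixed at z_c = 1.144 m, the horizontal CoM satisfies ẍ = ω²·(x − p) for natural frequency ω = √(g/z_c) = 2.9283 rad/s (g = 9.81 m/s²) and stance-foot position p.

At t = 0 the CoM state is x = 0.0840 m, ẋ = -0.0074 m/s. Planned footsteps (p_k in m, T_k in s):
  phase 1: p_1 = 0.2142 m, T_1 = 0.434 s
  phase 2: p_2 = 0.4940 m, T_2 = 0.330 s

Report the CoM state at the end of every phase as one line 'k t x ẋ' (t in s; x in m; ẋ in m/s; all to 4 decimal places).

phase 1: p=0.2142, T=0.434, ωT=1.270882, cosh=1.922290, sinh=1.641706; start (x,ẋ)=(0.084000, -0.007400) → end (x,ẋ)=(-0.040231, -0.640149)
phase 2: p=0.4940, T=0.330, ωT=0.966339, cosh=1.504389, sinh=1.123916; start (x,ẋ)=(-0.040231, -0.640149) → end (x,ẋ)=(-0.555388, -2.721274)

1 0.4340 -0.0402 -0.6401
2 0.7640 -0.5554 -2.7213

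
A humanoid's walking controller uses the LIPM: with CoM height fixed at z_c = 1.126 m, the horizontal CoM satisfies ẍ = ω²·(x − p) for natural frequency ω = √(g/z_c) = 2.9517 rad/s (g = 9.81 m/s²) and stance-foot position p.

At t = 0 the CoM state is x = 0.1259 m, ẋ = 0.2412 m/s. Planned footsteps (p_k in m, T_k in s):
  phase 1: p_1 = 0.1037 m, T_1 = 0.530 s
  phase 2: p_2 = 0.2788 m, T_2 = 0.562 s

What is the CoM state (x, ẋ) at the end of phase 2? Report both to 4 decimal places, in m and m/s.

phase 1: p=0.1037, T=0.530, ωT=1.564401, cosh=2.494512, sinh=2.285299; start (x,ẋ)=(0.125900, 0.241200) → end (x,ẋ)=(0.345823, 0.751427)
phase 2: p=0.2788, T=0.562, ωT=1.658855, cosh=2.721826, sinh=2.531469; start (x,ẋ)=(0.345823, 0.751427) → end (x,ẋ)=(1.105671, 2.546056)

x = 1.1057, ẋ = 2.5461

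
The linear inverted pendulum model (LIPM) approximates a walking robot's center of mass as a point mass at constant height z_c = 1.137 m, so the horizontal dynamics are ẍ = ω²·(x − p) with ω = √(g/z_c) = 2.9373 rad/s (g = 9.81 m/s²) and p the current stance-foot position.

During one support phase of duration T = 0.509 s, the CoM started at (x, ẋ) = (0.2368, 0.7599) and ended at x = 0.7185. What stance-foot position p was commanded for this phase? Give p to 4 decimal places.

p = 0.2861

ωT = 2.9373·0.509 = 1.495086; cosh(ωT) = 2.341974, sinh(ωT) = 2.117745
x(T) = p + (x₀−p)·cosh(ωT) + (ẋ₀/ω)·sinh(ωT) ⇒ p·(1 − cosh) = x(T) − x₀·cosh − (ẋ₀/ω)·sinh
numerator   = 0.7185 − (0.2368)·2.341974 − (0.7599/2.9373)·2.117745 = -0.383955
denominator = 1 − 2.341974 = -1.341974
p = -0.383955 / -1.341974 = 0.2861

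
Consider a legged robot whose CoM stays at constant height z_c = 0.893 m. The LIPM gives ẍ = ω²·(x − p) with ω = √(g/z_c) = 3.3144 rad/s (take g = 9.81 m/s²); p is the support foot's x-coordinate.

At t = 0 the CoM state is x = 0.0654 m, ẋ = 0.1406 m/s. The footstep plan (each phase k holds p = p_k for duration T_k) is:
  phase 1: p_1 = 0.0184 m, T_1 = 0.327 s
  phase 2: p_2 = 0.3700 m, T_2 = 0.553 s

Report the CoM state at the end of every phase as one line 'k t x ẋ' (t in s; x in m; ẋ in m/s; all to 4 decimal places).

phase 1: p=0.0184, T=0.327, ωT=1.083809, cosh=1.647111, sinh=1.308806; start (x,ẋ)=(0.065400, 0.140600) → end (x,ẋ)=(0.151335, 0.435465)
phase 2: p=0.3700, T=0.553, ωT=1.832863, cosh=3.205858, sinh=3.045903; start (x,ẋ)=(0.151335, 0.435465) → end (x,ẋ)=(0.069180, -0.811458)

1 0.3270 0.1513 0.4355
2 0.8800 0.0692 -0.8115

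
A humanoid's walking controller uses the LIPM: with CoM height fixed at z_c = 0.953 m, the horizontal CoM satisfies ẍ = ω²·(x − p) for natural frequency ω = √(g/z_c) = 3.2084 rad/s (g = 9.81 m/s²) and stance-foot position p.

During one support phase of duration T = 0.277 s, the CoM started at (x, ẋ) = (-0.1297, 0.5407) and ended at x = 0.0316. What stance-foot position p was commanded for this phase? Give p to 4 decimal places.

p = -0.1084

ωT = 3.2084·0.277 = 0.888727; cosh(ωT) = 1.421605, sinh(ωT) = 1.010426
x(T) = p + (x₀−p)·cosh(ωT) + (ẋ₀/ω)·sinh(ωT) ⇒ p·(1 − cosh) = x(T) − x₀·cosh − (ẋ₀/ω)·sinh
numerator   = 0.0316 − (-0.1297)·1.421605 − (0.5407/3.2084)·1.010426 = 0.045699
denominator = 1 − 1.421605 = -0.421605
p = 0.045699 / -0.421605 = -0.1084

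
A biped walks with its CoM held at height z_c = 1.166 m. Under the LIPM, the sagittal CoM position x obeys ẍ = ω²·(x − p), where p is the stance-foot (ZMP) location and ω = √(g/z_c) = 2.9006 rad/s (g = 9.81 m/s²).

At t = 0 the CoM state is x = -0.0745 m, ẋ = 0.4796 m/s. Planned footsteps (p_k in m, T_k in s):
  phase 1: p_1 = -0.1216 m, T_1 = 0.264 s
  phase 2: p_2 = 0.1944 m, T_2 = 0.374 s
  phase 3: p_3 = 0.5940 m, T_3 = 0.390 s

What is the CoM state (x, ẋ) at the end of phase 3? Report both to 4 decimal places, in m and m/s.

phase 1: p=-0.1216, T=0.264, ωT=0.765758, cosh=1.307803, sinh=0.842822; start (x,ẋ)=(-0.074500, 0.479600) → end (x,ẋ)=(0.079354, 0.742367)
phase 2: p=0.1944, T=0.374, ωT=1.084824, cosh=1.648441, sinh=1.310480; start (x,ẋ)=(0.079354, 0.742367) → end (x,ẋ)=(0.340152, 0.786438)
phase 3: p=0.5940, T=0.390, ωT=1.131234, cosh=1.711057, sinh=1.388422; start (x,ẋ)=(0.340152, 0.786438) → end (x,ẋ)=(0.536094, 0.323329)

x = 0.5361, ẋ = 0.3233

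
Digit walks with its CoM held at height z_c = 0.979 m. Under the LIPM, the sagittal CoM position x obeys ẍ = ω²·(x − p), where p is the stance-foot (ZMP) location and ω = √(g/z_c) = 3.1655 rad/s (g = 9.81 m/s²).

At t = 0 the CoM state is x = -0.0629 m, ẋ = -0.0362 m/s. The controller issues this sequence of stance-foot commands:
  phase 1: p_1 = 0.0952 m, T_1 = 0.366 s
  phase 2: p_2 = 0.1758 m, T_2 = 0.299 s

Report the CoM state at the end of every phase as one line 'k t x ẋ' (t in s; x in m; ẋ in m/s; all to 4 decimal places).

1 0.3660 -0.1978 -0.7819
2 0.6650 -0.6484 -2.4533

phase 1: p=0.0952, T=0.366, ωT=1.158573, cosh=1.749659, sinh=1.435725; start (x,ẋ)=(-0.062900, -0.036200) → end (x,ẋ)=(-0.197840, -0.781869)
phase 2: p=0.1758, T=0.299, ωT=0.946485, cosh=1.482369, sinh=1.094266; start (x,ẋ)=(-0.197840, -0.781869) → end (x,ẋ)=(-0.648353, -2.453269)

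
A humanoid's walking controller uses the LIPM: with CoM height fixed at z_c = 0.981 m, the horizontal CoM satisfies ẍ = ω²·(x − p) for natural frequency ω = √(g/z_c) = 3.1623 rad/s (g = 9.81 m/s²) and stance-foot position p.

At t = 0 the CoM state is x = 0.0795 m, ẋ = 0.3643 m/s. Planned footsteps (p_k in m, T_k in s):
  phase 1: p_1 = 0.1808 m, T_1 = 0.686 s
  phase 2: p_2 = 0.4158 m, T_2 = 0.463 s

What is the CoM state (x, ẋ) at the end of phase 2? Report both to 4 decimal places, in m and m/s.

phase 1: p=0.1808, T=0.686, ωT=2.169338, cosh=4.433370, sinh=4.319116; start (x,ẋ)=(0.079500, 0.364300) → end (x,ẋ)=(0.229266, 0.231487)
phase 2: p=0.4158, T=0.463, ωT=1.464145, cosh=2.277560, sinh=2.046284; start (x,ẋ)=(0.229266, 0.231487) → end (x,ẋ)=(0.140750, -0.679830)

x = 0.1407, ẋ = -0.6798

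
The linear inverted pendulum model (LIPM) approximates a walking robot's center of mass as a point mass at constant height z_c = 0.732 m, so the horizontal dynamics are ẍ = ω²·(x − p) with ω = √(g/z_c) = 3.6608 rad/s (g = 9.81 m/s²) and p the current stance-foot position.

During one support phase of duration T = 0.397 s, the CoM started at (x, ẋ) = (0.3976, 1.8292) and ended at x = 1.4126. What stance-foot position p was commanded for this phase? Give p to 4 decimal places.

p = 0.3938

ωT = 3.6608·0.397 = 1.453338; cosh(ωT) = 2.255578, sinh(ωT) = 2.021789
x(T) = p + (x₀−p)·cosh(ωT) + (ẋ₀/ω)·sinh(ωT) ⇒ p·(1 − cosh) = x(T) − x₀·cosh − (ẋ₀/ω)·sinh
numerator   = 1.4126 − (0.3976)·2.255578 − (1.8292/3.6608)·2.021789 = -0.494450
denominator = 1 − 2.255578 = -1.255578
p = -0.494450 / -1.255578 = 0.3938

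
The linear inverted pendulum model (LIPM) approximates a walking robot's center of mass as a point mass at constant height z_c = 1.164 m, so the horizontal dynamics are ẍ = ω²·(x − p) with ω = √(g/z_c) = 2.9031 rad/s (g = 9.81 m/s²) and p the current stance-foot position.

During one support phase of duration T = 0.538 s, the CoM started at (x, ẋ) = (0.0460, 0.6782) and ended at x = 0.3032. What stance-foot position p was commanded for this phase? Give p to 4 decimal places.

ωT = 2.9031·0.538 = 1.561868; cosh(ωT) = 2.488731, sinh(ωT) = 2.278987
x(T) = p + (x₀−p)·cosh(ωT) + (ẋ₀/ω)·sinh(ωT) ⇒ p·(1 − cosh) = x(T) − x₀·cosh − (ẋ₀/ω)·sinh
numerator   = 0.3032 − (0.0460)·2.488731 − (0.6782/2.9031)·2.278987 = -0.343681
denominator = 1 − 2.488731 = -1.488731
p = -0.343681 / -1.488731 = 0.2309

p = 0.2309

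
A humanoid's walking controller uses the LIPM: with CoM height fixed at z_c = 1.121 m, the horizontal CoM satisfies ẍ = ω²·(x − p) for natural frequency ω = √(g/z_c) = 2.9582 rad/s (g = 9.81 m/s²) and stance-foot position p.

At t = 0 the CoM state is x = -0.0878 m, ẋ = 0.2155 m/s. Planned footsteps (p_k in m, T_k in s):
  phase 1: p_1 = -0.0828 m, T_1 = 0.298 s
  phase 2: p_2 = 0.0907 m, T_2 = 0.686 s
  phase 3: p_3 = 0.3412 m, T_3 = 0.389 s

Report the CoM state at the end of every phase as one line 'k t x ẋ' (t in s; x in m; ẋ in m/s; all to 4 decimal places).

phase 1: p=-0.0828, T=0.298, ωT=0.881544, cosh=1.414384, sinh=1.000240; start (x,ẋ)=(-0.087800, 0.215500) → end (x,ẋ)=(-0.017006, 0.290005)
phase 2: p=0.0907, T=0.686, ωT=2.029325, cosh=3.870187, sinh=3.738763; start (x,ẋ)=(-0.017006, 0.290005) → end (x,ẋ)=(0.040385, -0.068856)
phase 3: p=0.3412, T=0.389, ωT=1.150740, cosh=1.738466, sinh=1.422064; start (x,ẋ)=(0.040385, -0.068856) → end (x,ẋ)=(-0.214858, -1.385159)

1 0.2980 -0.0170 0.2900
2 0.9840 0.0404 -0.0689
3 1.3730 -0.2149 -1.3852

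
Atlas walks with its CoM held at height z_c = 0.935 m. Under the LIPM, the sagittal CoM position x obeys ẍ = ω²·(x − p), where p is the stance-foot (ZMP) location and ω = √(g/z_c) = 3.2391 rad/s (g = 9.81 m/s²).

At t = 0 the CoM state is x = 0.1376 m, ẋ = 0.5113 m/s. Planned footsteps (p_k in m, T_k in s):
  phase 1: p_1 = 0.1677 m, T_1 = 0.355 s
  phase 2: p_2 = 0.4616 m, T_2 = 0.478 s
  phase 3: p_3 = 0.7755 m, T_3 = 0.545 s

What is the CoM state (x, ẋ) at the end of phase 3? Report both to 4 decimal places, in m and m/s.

x = 1.3301, ẋ = 2.0120

phase 1: p=0.1677, T=0.355, ωT=1.149881, cosh=1.737245, sinh=1.420570; start (x,ẋ)=(0.137600, 0.511300) → end (x,ẋ)=(0.339650, 0.749752)
phase 2: p=0.4616, T=0.478, ωT=1.548290, cosh=2.458015, sinh=2.245404; start (x,ẋ)=(0.339650, 0.749752) → end (x,ẋ)=(0.681586, 0.955946)
phase 3: p=0.7755, T=0.545, ωT=1.765310, cosh=3.007257, sinh=2.836123; start (x,ẋ)=(0.681586, 0.955946) → end (x,ẋ)=(1.330093, 2.012034)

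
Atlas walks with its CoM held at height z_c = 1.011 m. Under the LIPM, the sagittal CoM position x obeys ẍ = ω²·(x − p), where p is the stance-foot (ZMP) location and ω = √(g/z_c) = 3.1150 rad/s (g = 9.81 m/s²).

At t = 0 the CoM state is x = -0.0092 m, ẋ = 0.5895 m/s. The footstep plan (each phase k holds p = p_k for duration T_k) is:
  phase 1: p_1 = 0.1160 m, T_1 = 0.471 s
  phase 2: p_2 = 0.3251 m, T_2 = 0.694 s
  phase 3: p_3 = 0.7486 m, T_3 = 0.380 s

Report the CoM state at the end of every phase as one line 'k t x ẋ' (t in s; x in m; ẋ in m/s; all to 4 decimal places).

1 0.4710 0.2186 0.5455
2 1.1650 0.6071 0.9795
3 1.5450 0.9613 1.0972

phase 1: p=0.1160, T=0.471, ωT=1.467165, cosh=2.283750, sinh=2.053172; start (x,ẋ)=(-0.009200, 0.589500) → end (x,ẋ)=(0.218628, 0.545538)
phase 2: p=0.3251, T=0.694, ωT=2.161810, cosh=4.400982, sinh=4.285865; start (x,ẋ)=(0.218628, 0.545538) → end (x,ẋ)=(0.607114, 0.979454)
phase 3: p=0.7486, T=0.380, ωT=1.183700, cosh=1.786291, sinh=1.480147; start (x,ẋ)=(0.607114, 0.979454) → end (x,ẋ)=(0.961269, 1.097246)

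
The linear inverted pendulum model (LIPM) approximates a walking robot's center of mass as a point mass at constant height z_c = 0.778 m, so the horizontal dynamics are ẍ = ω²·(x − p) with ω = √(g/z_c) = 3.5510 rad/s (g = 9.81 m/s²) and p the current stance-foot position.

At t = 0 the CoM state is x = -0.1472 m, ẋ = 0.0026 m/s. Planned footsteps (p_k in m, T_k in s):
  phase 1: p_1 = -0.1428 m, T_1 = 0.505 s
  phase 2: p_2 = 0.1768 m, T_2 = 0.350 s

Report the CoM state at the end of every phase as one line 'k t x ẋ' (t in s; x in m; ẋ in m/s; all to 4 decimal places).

phase 1: p=-0.1428, T=0.505, ωT=1.793255, cosh=3.087699, sinh=2.921281; start (x,ẋ)=(-0.147200, 0.002600) → end (x,ẋ)=(-0.154247, -0.037615)
phase 2: p=0.1768, T=0.350, ωT=1.242850, cosh=1.877018, sinh=1.588458; start (x,ẋ)=(-0.154247, -0.037615) → end (x,ẋ)=(-0.461407, -1.937912)

1 0.5050 -0.1542 -0.0376
2 0.8550 -0.4614 -1.9379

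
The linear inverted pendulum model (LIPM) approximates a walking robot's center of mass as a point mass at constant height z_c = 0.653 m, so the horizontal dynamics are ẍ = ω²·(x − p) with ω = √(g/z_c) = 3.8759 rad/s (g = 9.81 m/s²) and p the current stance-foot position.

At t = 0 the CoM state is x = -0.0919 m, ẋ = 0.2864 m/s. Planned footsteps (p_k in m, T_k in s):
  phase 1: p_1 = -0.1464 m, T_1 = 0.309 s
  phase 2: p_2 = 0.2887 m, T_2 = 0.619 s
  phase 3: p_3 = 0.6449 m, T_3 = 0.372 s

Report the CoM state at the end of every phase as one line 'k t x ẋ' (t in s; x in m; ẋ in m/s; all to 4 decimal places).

1 0.3090 0.0633 0.8355
2 0.9280 0.2146 -0.1320
3 1.3000 -0.3837 -3.6237

phase 1: p=-0.1464, T=0.309, ωT=1.197653, cosh=1.807118, sinh=1.505216; start (x,ẋ)=(-0.091900, 0.286400) → end (x,ẋ)=(0.063312, 0.835515)
phase 2: p=0.2887, T=0.619, ωT=2.399182, cosh=5.552478, sinh=5.461686; start (x,ẋ)=(0.063312, 0.835515) → end (x,ẋ)=(0.214597, -0.132044)
phase 3: p=0.6449, T=0.372, ωT=1.441835, cosh=2.232470, sinh=1.995977; start (x,ẋ)=(0.214597, -0.132044) → end (x,ẋ)=(-0.383738, -3.623699)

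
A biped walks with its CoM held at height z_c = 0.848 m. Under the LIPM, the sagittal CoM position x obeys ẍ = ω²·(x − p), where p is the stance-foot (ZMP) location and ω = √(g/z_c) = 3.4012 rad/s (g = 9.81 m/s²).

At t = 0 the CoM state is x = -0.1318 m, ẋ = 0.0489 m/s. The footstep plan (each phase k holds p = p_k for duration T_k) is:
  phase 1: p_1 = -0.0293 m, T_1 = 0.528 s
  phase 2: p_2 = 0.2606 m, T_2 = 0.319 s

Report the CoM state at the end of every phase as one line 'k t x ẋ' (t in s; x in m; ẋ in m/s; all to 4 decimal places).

phase 1: p=-0.0293, T=0.528, ωT=1.795834, cosh=3.095242, sinh=2.929253; start (x,ẋ)=(-0.131800, 0.048900) → end (x,ẋ)=(-0.304448, -0.869848)
phase 2: p=0.2606, T=0.319, ωT=1.084983, cosh=1.648648, sinh=1.310741; start (x,ẋ)=(-0.304448, -0.869848) → end (x,ẋ)=(-1.006183, -3.953106)

1 0.5280 -0.3044 -0.8698
2 0.8470 -1.0062 -3.9531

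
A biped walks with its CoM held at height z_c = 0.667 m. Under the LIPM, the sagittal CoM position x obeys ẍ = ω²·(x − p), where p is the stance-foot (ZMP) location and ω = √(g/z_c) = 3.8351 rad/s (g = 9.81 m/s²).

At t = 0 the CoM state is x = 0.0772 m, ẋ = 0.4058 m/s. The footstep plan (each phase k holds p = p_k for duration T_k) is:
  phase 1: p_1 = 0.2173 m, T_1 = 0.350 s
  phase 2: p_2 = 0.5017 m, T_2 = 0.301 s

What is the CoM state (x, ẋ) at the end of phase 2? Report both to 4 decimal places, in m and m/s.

phase 1: p=0.2173, T=0.350, ωT=1.342285, cosh=2.044514, sinh=1.783266; start (x,ẋ)=(0.077200, 0.405800) → end (x,ẋ)=(0.119555, -0.128481)
phase 2: p=0.5017, T=0.301, ωT=1.154365, cosh=1.743633, sinh=1.428376; start (x,ẋ)=(0.119555, -0.128481) → end (x,ẋ)=(-0.212474, -2.317401)

x = -0.2125, ẋ = -2.3174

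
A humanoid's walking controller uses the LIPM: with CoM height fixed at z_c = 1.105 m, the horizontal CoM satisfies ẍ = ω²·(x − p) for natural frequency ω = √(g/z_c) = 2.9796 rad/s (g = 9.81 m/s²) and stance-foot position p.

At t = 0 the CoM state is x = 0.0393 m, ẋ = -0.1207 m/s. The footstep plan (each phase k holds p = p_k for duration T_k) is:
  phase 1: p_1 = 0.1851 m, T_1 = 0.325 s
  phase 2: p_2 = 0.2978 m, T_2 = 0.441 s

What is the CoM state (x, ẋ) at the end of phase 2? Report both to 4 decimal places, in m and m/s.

phase 1: p=0.1851, T=0.325, ωT=0.968370, cosh=1.506675, sinh=1.126973; start (x,ẋ)=(0.039300, -0.120700) → end (x,ẋ)=(-0.080226, -0.671442)
phase 2: p=0.2978, T=0.441, ωT=1.314004, cosh=1.994892, sinh=1.726150; start (x,ẋ)=(-0.080226, -0.671442) → end (x,ẋ)=(-0.845301, -3.283728)

x = -0.8453, ẋ = -3.2837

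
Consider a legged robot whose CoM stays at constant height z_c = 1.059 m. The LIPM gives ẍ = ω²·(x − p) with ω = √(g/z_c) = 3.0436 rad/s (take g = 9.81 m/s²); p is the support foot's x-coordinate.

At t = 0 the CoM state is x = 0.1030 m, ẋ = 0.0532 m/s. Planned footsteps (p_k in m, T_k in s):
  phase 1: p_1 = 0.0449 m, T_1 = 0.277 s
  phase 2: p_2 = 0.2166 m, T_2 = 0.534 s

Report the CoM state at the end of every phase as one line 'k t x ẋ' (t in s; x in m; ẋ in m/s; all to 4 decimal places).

1 0.2770 0.1414 0.2406
2 0.8110 0.2113 0.0764

phase 1: p=0.0449, T=0.277, ωT=0.843077, cosh=1.376945, sinh=0.946561; start (x,ẋ)=(0.103000, 0.053200) → end (x,ẋ)=(0.141446, 0.240637)
phase 2: p=0.2166, T=0.534, ωT=1.625282, cosh=2.638355, sinh=2.441499; start (x,ẋ)=(0.141446, 0.240637) → end (x,ẋ)=(0.211349, 0.076418)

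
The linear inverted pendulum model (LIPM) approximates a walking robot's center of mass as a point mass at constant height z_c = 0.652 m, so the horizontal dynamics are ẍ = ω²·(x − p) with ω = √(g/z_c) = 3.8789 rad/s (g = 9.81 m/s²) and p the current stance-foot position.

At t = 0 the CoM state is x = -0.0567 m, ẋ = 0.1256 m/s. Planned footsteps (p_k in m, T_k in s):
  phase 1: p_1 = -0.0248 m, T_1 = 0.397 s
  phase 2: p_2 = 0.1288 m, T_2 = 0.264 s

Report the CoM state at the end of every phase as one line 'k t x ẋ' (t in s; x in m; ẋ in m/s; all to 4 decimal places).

1 0.3970 -0.0306 0.0311
2 0.6610 -0.1120 -0.7008

phase 1: p=-0.0248, T=0.397, ωT=1.539923, cosh=2.439315, sinh=2.224917; start (x,ẋ)=(-0.056700, 0.125600) → end (x,ẋ)=(-0.030571, 0.031074)
phase 2: p=0.1288, T=0.264, ωT=1.024030, cosh=1.571768, sinh=1.212624; start (x,ẋ)=(-0.030571, 0.031074) → end (x,ẋ)=(-0.111979, -0.700783)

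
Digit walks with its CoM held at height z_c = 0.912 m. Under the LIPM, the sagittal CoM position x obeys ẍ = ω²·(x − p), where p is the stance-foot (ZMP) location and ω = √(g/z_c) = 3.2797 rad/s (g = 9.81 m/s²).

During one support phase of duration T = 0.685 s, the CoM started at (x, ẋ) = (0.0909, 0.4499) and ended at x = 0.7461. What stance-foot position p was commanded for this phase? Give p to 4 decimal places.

p = 0.0872

ωT = 3.2797·0.685 = 2.246595; cosh(ωT) = 4.780620, sinh(ωT) = 4.674861
x(T) = p + (x₀−p)·cosh(ωT) + (ẋ₀/ω)·sinh(ωT) ⇒ p·(1 − cosh) = x(T) − x₀·cosh − (ẋ₀/ω)·sinh
numerator   = 0.7461 − (0.0909)·4.780620 − (0.4499/3.2797)·4.674861 = -0.329743
denominator = 1 − 4.780620 = -3.780620
p = -0.329743 / -3.780620 = 0.0872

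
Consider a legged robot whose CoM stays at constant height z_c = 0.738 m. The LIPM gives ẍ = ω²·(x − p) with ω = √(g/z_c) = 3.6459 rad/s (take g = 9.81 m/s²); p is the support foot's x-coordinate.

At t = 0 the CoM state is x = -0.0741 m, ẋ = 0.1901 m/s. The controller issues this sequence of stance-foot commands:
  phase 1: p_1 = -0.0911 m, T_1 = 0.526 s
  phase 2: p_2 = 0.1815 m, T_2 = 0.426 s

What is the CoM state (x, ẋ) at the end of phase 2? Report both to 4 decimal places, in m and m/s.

x = 0.6199, ẋ = 1.8126

phase 1: p=-0.0911, T=0.526, ωT=1.917743, cosh=3.476261, sinh=3.329323; start (x,ẋ)=(-0.074100, 0.190100) → end (x,ẋ)=(0.141590, 0.867190)
phase 2: p=0.1815, T=0.426, ωT=1.553153, cosh=2.468965, sinh=2.257386; start (x,ẋ)=(0.141590, 0.867190) → end (x,ẋ)=(0.619890, 1.812593)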